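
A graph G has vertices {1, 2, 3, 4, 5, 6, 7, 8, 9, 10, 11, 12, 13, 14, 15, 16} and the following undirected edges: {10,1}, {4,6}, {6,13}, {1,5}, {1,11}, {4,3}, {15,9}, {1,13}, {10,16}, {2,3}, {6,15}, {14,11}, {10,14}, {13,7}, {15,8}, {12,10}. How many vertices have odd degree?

10

Degrees: 1:4, 2:1, 3:2, 4:2, 5:1, 6:3, 7:1, 8:1, 9:1, 10:4, 11:2, 12:1, 13:3, 14:2, 15:3, 16:1
Odd-degree vertices: 2, 5, 6, 7, 8, 9, 12, 13, 15, 16.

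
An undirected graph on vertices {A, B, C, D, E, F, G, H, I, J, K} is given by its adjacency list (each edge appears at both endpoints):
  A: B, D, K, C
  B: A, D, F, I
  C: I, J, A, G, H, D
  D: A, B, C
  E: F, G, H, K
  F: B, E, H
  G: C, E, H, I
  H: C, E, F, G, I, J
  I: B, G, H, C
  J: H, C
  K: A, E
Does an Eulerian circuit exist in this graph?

Degrees: A:4, B:4, C:6, D:3, E:4, F:3, G:4, H:6, I:4, J:2, K:2
Vertices with odd degree: D, F. An Eulerian circuit requires all degrees even.

No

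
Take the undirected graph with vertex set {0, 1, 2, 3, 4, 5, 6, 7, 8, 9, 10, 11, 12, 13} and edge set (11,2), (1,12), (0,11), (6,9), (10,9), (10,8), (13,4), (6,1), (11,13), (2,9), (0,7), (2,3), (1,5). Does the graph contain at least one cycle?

|V| = 14, |E| = 13, number of components = 1.
A forest on 14 vertices with 1 component has exactly 13 edges, which matches — so no cycle.

No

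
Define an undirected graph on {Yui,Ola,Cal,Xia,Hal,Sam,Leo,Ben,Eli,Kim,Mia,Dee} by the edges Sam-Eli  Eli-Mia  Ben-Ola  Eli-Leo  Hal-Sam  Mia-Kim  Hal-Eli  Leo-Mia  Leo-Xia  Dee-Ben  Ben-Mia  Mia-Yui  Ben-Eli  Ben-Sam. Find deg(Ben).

Neighbors of Ben: Ola, Sam, Eli, Mia, Dee.

5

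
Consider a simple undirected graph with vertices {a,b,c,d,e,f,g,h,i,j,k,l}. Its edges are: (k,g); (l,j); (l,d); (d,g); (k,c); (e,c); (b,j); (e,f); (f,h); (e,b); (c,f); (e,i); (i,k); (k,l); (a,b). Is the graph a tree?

No

The graph has 12 vertices and 15 edges.
Connected but with 15 > 11 edges, so it has a cycle and is not a tree.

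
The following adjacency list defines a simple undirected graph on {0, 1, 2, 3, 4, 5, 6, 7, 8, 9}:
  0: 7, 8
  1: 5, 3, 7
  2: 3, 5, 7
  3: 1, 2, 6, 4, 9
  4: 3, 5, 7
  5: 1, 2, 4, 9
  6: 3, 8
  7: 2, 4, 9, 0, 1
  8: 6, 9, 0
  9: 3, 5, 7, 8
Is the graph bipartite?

Yes

A valid 2-coloring puts {3, 5, 7, 8} on one side and {0, 1, 2, 4, 6, 9} on the other; every edge crosses between the two sides.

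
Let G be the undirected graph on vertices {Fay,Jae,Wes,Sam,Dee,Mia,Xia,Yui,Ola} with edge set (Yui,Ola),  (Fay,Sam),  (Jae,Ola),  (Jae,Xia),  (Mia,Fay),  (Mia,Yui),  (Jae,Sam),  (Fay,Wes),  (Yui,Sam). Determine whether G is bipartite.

Partition the vertices as {Wes, Sam, Dee, Mia, Xia, Ola} vs {Fay, Jae, Yui}. Each listed edge has one endpoint in each part, so the graph is bipartite.

Yes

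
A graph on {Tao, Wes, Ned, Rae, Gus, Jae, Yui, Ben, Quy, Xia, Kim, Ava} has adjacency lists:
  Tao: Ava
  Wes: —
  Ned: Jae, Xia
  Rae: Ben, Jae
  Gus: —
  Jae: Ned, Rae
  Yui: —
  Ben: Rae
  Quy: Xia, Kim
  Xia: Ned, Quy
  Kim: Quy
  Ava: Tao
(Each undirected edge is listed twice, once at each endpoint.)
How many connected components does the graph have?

Component: {Wes}
Component: {Gus}
Component: {Yui}
Component: {Tao, Ava}
Component: {Ned, Rae, Jae, Ben, Quy, Xia, Kim}

5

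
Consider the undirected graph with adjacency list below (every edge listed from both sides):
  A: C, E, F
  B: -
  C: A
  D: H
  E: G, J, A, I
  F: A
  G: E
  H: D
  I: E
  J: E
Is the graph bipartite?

Partition the vertices as {B, C, E, F, H} vs {A, D, G, I, J}. Each listed edge has one endpoint in each part, so the graph is bipartite.

Yes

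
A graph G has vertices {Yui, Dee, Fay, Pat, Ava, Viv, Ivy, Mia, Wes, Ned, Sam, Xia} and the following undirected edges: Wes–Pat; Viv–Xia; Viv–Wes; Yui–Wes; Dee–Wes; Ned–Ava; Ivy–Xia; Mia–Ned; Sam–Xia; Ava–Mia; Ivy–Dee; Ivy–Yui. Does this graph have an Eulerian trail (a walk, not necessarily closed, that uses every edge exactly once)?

Degrees: Yui:2, Dee:2, Fay:0, Pat:1, Ava:2, Viv:2, Ivy:3, Mia:2, Wes:4, Ned:2, Sam:1, Xia:3
Odd-degree vertices: Pat, Ivy, Sam, Xia (4 total).
With 4 odd-degree vertices (more than two), no single trail can use every edge.

No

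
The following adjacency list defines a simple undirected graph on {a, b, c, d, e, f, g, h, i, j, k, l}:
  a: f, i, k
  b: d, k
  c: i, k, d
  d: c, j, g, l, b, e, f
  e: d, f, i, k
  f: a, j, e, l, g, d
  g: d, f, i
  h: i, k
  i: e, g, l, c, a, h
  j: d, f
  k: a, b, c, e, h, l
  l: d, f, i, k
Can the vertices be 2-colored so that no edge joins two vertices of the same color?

d-f-l-d is an odd cycle (length 3), and a bipartite graph can contain only even cycles.

No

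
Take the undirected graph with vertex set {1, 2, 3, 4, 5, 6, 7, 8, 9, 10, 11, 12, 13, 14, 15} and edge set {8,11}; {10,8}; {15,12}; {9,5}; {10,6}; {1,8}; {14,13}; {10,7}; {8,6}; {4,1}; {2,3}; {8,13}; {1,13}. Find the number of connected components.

4

Component: {2, 3}
Component: {5, 9}
Component: {12, 15}
Component: {1, 4, 6, 7, 8, 10, 11, 13, 14}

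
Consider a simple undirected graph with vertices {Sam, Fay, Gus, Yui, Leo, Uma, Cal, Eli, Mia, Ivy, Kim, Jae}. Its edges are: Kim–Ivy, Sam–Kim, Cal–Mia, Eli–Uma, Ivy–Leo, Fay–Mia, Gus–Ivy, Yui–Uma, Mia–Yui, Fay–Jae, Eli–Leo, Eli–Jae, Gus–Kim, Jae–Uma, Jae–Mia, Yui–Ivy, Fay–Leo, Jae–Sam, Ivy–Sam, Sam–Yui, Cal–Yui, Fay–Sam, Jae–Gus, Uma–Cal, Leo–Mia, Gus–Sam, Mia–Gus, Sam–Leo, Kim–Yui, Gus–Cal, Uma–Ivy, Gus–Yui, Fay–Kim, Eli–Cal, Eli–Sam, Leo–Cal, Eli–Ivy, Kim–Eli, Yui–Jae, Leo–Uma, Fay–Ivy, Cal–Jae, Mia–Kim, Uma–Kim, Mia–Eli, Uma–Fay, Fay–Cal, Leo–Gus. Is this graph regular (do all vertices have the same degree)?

Yes

Degrees: Sam:8, Fay:8, Gus:8, Yui:8, Leo:8, Uma:8, Cal:8, Eli:8, Mia:8, Ivy:8, Kim:8, Jae:8
Every vertex has degree 8, so the graph is 8-regular.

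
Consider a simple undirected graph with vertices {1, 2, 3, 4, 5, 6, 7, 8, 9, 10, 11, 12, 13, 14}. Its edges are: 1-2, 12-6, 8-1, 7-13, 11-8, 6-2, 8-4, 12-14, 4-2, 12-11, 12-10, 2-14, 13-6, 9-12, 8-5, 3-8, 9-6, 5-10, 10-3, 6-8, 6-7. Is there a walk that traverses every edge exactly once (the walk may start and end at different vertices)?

Degrees: 1:2, 2:4, 3:2, 4:2, 5:2, 6:6, 7:2, 8:6, 9:2, 10:3, 11:2, 12:5, 13:2, 14:2
Odd-degree vertices: 10, 12 (2 total).
With 2 odd-degree vertices and all edges in one connected piece, an Eulerian trail exists (from 10 to 12).

Yes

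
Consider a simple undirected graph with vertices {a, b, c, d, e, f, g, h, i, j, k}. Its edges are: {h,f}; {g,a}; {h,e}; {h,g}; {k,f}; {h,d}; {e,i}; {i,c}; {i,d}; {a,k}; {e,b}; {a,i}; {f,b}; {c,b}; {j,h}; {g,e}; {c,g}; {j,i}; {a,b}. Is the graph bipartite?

No

The cycle g-h-d-i-a-g has length 5, which is odd, so the graph is not bipartite.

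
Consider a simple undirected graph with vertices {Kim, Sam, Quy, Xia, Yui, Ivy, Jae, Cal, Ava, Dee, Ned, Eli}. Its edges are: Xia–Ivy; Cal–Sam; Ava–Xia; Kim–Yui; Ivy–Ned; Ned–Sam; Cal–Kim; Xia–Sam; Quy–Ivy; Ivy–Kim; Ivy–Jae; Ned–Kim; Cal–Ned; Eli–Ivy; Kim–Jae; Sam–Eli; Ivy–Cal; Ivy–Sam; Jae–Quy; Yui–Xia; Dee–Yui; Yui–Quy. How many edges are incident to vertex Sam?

Neighbors of Sam: Xia, Ivy, Cal, Ned, Eli.

5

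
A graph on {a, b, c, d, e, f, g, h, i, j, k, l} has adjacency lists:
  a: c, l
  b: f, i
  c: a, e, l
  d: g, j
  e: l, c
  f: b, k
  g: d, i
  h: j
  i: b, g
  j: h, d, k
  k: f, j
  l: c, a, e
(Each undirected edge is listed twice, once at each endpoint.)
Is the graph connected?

No

Component: {a, c, e, l}
Component: {b, d, f, g, h, i, j, k}
No edge joins these 2 groups, so the graph is disconnected.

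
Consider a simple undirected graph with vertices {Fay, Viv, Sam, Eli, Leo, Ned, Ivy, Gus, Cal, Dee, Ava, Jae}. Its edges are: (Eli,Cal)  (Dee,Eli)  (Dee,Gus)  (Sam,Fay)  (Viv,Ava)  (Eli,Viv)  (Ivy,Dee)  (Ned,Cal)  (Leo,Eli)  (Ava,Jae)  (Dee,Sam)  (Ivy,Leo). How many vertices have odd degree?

4

Degrees: Fay:1, Viv:2, Sam:2, Eli:4, Leo:2, Ned:1, Ivy:2, Gus:1, Cal:2, Dee:4, Ava:2, Jae:1
Odd-degree vertices: Fay, Ned, Gus, Jae.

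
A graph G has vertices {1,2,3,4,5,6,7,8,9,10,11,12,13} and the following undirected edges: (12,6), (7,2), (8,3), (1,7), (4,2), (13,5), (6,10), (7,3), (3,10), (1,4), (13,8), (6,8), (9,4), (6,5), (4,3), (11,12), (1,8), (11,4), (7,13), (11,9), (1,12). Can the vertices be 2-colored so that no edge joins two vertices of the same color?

The cycle 11-9-4-11 has length 3, which is odd, so the graph is not bipartite.

No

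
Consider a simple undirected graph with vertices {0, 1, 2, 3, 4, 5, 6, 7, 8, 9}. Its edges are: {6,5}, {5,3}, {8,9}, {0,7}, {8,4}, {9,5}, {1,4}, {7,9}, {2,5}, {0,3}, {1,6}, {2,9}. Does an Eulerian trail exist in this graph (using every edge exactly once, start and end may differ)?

Degrees: 0:2, 1:2, 2:2, 3:2, 4:2, 5:4, 6:2, 7:2, 8:2, 9:4
Odd-degree vertices: none (0 total).
With 0 odd-degree vertices and all edges in one connected piece, an Eulerian trail exists.

Yes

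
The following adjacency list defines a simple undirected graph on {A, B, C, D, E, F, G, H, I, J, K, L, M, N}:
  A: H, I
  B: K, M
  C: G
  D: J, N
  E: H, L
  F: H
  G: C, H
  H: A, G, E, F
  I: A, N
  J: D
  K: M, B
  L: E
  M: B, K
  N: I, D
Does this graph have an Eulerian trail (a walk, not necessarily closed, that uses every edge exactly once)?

No

Degrees: A:2, B:2, C:1, D:2, E:2, F:1, G:2, H:4, I:2, J:1, K:2, L:1, M:2, N:2
Odd-degree vertices: C, F, J, L (4 total).
An Eulerian trail requires 0 or 2 odd-degree vertices; here there are 4.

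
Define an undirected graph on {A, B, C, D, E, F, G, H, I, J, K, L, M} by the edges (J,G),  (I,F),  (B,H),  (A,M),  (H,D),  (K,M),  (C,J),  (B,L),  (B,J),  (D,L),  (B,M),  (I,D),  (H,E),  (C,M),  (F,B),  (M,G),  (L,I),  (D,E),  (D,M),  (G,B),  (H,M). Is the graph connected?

Yes

A breadth-first search from A visits A, M, D, K, B, G, H, C, L, E, I, F, J — all 13 vertices — so the graph is connected.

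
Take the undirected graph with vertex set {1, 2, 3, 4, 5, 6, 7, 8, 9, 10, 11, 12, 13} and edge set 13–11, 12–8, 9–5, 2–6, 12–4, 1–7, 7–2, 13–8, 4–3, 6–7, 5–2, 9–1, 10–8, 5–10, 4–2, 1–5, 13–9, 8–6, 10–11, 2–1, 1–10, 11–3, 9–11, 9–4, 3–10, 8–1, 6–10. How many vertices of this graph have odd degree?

Degrees: 1:6, 2:5, 3:3, 4:4, 5:4, 6:4, 7:3, 8:5, 9:5, 10:6, 11:4, 12:2, 13:3
Odd-degree vertices: 2, 3, 7, 8, 9, 13.

6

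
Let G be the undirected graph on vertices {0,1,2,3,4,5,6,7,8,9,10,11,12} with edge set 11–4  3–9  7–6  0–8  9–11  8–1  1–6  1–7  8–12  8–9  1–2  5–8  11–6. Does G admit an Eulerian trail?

Degrees: 0:1, 1:4, 2:1, 3:1, 4:1, 5:1, 6:3, 7:2, 8:5, 9:3, 10:0, 11:3, 12:1
Odd-degree vertices: 0, 2, 3, 4, 5, 6, 8, 9, 11, 12 (10 total).
An Eulerian trail requires 0 or 2 odd-degree vertices; here there are 10.

No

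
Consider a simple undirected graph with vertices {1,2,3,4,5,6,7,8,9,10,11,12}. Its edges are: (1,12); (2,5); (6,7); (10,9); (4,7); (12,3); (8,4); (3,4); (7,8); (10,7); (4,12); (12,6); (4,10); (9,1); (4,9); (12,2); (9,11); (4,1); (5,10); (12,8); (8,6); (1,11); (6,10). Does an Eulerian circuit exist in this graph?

Degrees: 1:4, 2:2, 3:2, 4:7, 5:2, 6:4, 7:4, 8:4, 9:4, 10:5, 11:2, 12:6
4, 10 have odd degree; an Eulerian circuit needs every degree to be even, so none exists.

No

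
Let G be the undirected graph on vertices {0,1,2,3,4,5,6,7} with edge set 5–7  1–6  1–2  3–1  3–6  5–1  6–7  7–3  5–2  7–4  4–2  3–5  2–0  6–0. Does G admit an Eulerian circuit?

Yes

Degrees: 0:2, 1:4, 2:4, 3:4, 4:2, 5:4, 6:4, 7:4
All degrees are even and the non-isolated vertices are connected — an Eulerian circuit exists.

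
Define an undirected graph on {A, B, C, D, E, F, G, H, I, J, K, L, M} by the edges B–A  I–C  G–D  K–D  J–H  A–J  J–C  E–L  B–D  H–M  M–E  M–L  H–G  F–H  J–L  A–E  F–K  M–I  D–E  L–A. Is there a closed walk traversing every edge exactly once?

Degrees: A:4, B:2, C:2, D:4, E:4, F:2, G:2, H:4, I:2, J:4, K:2, L:4, M:4
All degrees are even and the non-isolated vertices are connected — an Eulerian circuit exists.

Yes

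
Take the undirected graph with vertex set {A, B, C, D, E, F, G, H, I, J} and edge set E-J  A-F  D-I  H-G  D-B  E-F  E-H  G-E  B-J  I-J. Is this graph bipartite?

G-H-E-G is an odd cycle (length 3), and a bipartite graph can contain only even cycles.

No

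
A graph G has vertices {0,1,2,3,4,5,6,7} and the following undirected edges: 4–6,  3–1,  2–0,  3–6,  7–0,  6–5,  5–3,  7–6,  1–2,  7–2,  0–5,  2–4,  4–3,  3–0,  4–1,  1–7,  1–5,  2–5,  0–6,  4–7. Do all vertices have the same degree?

Yes

Degrees: 0:5, 1:5, 2:5, 3:5, 4:5, 5:5, 6:5, 7:5
All degrees equal 5; the graph is regular.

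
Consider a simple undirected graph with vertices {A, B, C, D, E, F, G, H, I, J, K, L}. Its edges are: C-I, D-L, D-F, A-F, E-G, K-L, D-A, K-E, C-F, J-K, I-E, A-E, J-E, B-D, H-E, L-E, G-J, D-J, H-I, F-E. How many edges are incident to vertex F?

4

Neighbors of F: A, C, D, E.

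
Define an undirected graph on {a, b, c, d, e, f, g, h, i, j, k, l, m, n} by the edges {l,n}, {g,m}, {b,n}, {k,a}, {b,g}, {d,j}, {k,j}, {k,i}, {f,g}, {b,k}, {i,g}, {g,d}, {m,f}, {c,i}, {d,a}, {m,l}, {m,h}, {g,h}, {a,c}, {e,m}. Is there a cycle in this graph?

Yes

The graph has 14 vertices, 20 edges, and 1 connected component.
Since 20 > 14 - 1, a cycle must exist; for instance g-h-m-l-n-b-g.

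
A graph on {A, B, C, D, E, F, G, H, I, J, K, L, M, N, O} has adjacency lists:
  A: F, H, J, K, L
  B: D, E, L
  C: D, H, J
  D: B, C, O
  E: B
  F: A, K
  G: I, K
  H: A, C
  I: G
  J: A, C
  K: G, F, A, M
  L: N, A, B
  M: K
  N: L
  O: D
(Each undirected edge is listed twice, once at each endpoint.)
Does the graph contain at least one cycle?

Yes

|V| = 15, |E| = 17, number of components = 1.
One cycle is A-L-B-D-C-J-A.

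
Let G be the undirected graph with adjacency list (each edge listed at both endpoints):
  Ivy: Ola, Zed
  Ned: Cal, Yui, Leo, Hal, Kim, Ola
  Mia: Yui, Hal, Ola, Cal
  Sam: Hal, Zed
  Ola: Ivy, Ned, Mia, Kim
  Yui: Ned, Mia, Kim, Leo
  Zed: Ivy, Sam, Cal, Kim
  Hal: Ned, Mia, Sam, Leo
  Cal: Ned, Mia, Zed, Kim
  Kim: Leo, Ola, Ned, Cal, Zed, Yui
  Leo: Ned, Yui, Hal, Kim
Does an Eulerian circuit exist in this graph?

Degrees: Ivy:2, Ned:6, Mia:4, Sam:2, Ola:4, Yui:4, Zed:4, Hal:4, Cal:4, Kim:6, Leo:4
Every vertex has even degree and the edges form a single connected piece, so an Eulerian circuit exists.

Yes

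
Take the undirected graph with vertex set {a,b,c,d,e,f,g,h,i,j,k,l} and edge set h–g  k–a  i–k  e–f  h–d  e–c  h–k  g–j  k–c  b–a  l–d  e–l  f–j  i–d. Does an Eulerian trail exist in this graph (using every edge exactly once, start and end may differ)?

No

Degrees: a:2, b:1, c:2, d:3, e:3, f:2, g:2, h:3, i:2, j:2, k:4, l:2
Odd-degree vertices: b, d, e, h (4 total).
An Eulerian trail requires 0 or 2 odd-degree vertices; here there are 4.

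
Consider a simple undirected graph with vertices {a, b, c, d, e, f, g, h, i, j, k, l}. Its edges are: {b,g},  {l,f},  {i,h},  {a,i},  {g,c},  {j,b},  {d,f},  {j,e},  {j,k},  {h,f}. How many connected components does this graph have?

2

Component: {a, d, f, h, i, l}
Component: {b, c, e, g, j, k}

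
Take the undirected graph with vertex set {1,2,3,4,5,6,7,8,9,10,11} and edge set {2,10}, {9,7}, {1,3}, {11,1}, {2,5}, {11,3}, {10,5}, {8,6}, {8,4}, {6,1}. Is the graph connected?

Component: {7, 9}
Component: {2, 5, 10}
Component: {1, 3, 4, 6, 8, 11}
No edge joins these 3 groups, so the graph is disconnected.

No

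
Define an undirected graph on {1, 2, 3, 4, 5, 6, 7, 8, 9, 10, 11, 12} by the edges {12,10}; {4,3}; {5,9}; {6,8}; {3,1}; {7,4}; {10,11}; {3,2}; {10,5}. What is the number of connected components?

3

Component: {6, 8}
Component: {1, 2, 3, 4, 7}
Component: {5, 9, 10, 11, 12}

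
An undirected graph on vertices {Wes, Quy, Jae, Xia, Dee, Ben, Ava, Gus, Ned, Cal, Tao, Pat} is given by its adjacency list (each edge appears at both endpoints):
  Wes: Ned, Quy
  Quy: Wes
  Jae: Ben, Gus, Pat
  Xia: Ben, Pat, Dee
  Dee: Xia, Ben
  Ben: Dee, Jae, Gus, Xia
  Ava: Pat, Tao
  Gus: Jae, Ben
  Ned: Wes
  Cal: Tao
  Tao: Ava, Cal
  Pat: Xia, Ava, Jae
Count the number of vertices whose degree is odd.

6

Degrees: Wes:2, Quy:1, Jae:3, Xia:3, Dee:2, Ben:4, Ava:2, Gus:2, Ned:1, Cal:1, Tao:2, Pat:3
Odd-degree vertices: Quy, Jae, Xia, Ned, Cal, Pat.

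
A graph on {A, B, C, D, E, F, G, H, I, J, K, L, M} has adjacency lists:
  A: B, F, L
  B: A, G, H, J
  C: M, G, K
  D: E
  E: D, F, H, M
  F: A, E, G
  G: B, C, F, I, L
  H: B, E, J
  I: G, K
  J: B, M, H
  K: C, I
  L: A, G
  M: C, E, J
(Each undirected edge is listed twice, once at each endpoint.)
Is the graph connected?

A breadth-first search from A visits A, F, B, L, E, G, H, J, D, M, C, I, K — all 13 vertices — so the graph is connected.

Yes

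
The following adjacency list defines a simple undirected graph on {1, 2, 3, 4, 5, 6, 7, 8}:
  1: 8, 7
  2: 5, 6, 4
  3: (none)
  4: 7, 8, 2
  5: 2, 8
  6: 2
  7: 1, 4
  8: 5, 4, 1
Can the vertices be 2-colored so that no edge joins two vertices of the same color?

Yes

Partition the vertices as {2, 3, 7, 8} vs {1, 4, 5, 6}. Each listed edge has one endpoint in each part, so the graph is bipartite.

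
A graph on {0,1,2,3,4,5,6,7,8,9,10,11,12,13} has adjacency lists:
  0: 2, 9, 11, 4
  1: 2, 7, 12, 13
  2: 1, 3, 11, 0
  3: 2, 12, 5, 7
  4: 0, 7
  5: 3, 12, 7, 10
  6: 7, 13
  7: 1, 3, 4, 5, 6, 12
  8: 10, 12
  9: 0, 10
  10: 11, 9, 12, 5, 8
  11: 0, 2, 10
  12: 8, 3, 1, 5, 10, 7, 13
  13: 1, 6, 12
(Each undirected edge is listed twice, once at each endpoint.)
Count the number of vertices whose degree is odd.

Degrees: 0:4, 1:4, 2:4, 3:4, 4:2, 5:4, 6:2, 7:6, 8:2, 9:2, 10:5, 11:3, 12:7, 13:3
Odd-degree vertices: 10, 11, 12, 13.

4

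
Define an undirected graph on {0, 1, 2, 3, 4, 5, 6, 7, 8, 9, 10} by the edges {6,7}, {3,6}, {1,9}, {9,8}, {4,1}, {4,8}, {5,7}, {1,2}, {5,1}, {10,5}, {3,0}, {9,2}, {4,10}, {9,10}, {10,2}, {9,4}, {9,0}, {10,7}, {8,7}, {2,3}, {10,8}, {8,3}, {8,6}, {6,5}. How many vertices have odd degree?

Degrees: 0:2, 1:4, 2:4, 3:4, 4:4, 5:4, 6:4, 7:4, 8:6, 9:6, 10:6
Odd-degree vertices: none.

0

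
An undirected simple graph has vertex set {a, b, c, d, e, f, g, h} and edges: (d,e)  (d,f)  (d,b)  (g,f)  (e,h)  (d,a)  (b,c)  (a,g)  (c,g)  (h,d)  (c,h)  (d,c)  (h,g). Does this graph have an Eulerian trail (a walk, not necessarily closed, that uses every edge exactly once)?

Yes

Degrees: a:2, b:2, c:4, d:6, e:2, f:2, g:4, h:4
Odd-degree vertices: none (0 total).
The non-isolated vertices are connected and exactly 0 have odd degree, so an Eulerian trail exists.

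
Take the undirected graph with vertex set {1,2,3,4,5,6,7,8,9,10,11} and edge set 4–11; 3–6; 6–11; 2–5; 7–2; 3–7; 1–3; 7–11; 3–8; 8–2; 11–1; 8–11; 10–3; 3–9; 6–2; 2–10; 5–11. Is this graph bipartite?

A valid 2-coloring puts {2, 3, 11} on one side and {1, 4, 5, 6, 7, 8, 9, 10} on the other; every edge crosses between the two sides.

Yes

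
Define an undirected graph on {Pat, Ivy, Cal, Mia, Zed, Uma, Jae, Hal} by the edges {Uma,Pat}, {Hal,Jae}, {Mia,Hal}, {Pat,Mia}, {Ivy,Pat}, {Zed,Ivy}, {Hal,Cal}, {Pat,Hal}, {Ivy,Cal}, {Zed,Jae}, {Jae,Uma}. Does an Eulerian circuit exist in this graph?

Degrees: Pat:4, Ivy:3, Cal:2, Mia:2, Zed:2, Uma:2, Jae:3, Hal:4
Ivy, Jae have odd degree; an Eulerian circuit needs every degree to be even, so none exists.

No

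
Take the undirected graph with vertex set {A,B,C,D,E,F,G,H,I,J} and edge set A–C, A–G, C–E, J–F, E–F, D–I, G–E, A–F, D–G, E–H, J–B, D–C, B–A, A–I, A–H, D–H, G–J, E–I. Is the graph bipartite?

Yes

Partition the vertices as {B, C, F, G, H, I} vs {A, D, E, J}. Each listed edge has one endpoint in each part, so the graph is bipartite.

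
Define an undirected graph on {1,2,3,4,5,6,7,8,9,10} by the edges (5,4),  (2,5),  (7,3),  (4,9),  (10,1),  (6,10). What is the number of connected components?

4

Component: {8}
Component: {3, 7}
Component: {1, 6, 10}
Component: {2, 4, 5, 9}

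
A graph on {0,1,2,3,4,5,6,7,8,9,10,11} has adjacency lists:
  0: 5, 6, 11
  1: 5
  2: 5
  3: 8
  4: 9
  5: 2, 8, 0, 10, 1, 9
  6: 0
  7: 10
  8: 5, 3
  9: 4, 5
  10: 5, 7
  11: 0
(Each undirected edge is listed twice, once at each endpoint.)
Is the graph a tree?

|V| = 12, |E| = 11.
Connected and |E| = |V| - 1, which characterizes a tree.

Yes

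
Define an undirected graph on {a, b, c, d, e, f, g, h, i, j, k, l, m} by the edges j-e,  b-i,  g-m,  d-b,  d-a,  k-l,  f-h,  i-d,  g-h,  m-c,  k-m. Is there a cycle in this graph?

|V| = 13, |E| = 11, number of components = 3.
One cycle is d-b-i-d.

Yes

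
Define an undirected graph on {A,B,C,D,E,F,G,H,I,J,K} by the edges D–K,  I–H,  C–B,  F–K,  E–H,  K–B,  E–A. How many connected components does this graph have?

4

Component: {G}
Component: {J}
Component: {A, E, H, I}
Component: {B, C, D, F, K}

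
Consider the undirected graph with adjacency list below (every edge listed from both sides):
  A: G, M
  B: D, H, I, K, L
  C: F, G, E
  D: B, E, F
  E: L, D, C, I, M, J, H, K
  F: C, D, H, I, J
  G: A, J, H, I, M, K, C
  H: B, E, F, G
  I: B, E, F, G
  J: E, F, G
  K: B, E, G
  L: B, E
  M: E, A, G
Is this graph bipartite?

G-A-M-G is an odd cycle (length 3), and a bipartite graph can contain only even cycles.

No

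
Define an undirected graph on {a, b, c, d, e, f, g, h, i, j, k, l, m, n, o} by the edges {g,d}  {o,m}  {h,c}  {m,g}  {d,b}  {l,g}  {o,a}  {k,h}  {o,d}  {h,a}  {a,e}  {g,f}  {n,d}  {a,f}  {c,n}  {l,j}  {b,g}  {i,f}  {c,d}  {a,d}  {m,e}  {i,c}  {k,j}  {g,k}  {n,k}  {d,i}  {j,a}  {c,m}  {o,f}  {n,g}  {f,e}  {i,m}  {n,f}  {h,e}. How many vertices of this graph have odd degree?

6

Degrees: a:6, b:2, c:5, d:7, e:4, f:6, g:7, h:4, i:4, j:3, k:4, l:2, m:5, n:5, o:4
Odd-degree vertices: c, d, g, j, m, n.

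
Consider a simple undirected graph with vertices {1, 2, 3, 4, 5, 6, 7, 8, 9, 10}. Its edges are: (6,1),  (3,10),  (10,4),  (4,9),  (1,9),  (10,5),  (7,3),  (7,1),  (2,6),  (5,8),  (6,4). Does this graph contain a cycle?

|V| = 10, |E| = 11, number of components = 1.
One cycle is 1-6-4-10-3-7-1.

Yes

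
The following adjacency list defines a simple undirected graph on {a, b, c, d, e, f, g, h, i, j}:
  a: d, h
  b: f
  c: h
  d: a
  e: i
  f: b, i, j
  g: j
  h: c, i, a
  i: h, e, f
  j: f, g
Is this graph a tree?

The graph has 10 vertices and 9 edges.
It is connected with exactly 9 edges, hence acyclic — it is a tree.

Yes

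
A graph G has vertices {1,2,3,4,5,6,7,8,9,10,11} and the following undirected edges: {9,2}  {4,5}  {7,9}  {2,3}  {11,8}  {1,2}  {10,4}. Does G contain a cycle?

No

|V| = 11, |E| = 7, number of components = 4.
A forest on 11 vertices with 4 components has exactly 7 edges, which matches — so no cycle.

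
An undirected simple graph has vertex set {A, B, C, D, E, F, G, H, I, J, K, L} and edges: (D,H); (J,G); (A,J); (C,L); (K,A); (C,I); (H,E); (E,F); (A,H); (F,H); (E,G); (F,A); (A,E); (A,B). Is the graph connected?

No

Component: {C, I, L}
Component: {A, B, D, E, F, G, H, J, K}
No edge joins these 2 groups, so the graph is disconnected.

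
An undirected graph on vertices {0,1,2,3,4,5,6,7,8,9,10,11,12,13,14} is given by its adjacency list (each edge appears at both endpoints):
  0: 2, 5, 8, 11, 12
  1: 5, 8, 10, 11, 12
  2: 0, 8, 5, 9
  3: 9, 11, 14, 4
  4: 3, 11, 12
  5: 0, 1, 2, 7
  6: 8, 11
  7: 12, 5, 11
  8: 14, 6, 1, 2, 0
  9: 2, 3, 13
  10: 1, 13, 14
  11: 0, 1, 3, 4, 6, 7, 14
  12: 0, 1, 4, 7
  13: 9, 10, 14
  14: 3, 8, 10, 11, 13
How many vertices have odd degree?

10

Degrees: 0:5, 1:5, 2:4, 3:4, 4:3, 5:4, 6:2, 7:3, 8:5, 9:3, 10:3, 11:7, 12:4, 13:3, 14:5
Odd-degree vertices: 0, 1, 4, 7, 8, 9, 10, 11, 13, 14.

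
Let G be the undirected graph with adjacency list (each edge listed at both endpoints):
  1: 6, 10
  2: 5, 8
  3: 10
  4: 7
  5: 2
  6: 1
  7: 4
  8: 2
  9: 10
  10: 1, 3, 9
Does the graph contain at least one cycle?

No

|V| = 10, |E| = 7, number of components = 3.
A forest on 10 vertices with 3 components has exactly 7 edges, which matches — so no cycle.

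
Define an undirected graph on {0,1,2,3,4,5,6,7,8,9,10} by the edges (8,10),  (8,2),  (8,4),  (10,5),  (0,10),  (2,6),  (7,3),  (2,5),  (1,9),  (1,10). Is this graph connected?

No

Component: {3, 7}
Component: {0, 1, 2, 4, 5, 6, 8, 9, 10}
No edge joins these 2 groups, so the graph is disconnected.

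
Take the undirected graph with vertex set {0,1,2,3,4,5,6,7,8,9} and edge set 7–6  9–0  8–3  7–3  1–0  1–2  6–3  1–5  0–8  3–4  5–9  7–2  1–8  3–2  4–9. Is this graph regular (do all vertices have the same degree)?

No

Degrees: 0:3, 1:4, 2:3, 3:5, 4:2, 5:2, 6:2, 7:3, 8:3, 9:3
Vertex 4 has degree 2 while 3 has degree 5, so the graph is not regular.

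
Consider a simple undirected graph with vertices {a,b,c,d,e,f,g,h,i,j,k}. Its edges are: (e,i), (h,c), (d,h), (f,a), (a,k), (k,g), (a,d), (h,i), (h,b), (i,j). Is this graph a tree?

Yes

The graph has 11 vertices and 10 edges.
It is connected with exactly 10 edges, hence acyclic — it is a tree.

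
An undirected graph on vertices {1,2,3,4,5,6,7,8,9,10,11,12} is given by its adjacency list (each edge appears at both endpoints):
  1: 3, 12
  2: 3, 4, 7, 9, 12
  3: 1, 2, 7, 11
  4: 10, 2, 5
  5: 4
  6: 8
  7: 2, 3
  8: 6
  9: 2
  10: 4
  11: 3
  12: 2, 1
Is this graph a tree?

No

The graph has 12 vertices and 12 edges.
It is not connected, so it is not a tree.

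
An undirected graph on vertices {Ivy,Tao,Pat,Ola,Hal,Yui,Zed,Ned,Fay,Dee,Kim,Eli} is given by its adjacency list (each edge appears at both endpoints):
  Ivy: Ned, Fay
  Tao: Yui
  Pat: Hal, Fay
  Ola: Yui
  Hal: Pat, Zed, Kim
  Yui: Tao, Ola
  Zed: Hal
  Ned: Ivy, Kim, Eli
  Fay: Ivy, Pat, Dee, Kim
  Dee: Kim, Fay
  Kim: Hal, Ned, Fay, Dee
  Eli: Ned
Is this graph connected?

Component: {Tao, Ola, Yui}
Component: {Ivy, Pat, Hal, Zed, Ned, Fay, Dee, Kim, Eli}
There are 2 separate components, so the graph is not connected.

No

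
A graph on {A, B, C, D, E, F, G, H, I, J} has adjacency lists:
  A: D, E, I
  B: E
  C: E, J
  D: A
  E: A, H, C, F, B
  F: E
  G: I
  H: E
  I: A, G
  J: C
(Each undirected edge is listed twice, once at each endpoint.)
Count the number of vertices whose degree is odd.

8

Degrees: A:3, B:1, C:2, D:1, E:5, F:1, G:1, H:1, I:2, J:1
Odd-degree vertices: A, B, D, E, F, G, H, J.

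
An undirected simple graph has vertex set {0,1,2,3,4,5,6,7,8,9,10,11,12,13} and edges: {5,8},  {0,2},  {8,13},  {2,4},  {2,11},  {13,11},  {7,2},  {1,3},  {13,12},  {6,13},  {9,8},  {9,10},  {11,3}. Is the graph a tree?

Yes

|V| = 14, |E| = 13.
It is connected with exactly 13 edges, hence acyclic — it is a tree.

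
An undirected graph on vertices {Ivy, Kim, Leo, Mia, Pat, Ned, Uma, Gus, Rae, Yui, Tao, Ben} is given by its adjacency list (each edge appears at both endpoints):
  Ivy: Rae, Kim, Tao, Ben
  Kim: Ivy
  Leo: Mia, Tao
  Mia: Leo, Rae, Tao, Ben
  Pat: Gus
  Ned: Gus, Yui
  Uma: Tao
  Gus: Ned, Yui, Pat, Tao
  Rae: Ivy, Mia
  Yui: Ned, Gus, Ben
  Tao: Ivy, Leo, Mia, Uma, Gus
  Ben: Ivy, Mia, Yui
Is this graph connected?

Yes

Starting from Ivy and exploring outward reaches every vertex (Ivy, Ben, Kim, Rae, Tao, Mia, Yui, Gus, Uma, Leo, Ned, Pat); the graph is connected.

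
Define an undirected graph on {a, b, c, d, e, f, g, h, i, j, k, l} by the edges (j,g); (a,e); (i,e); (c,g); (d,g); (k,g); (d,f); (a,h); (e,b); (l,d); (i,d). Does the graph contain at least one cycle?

No

The graph has 12 vertices, 11 edges, and 1 connected component.
Since 11 = 12 - 1, the graph is a forest and contains no cycle.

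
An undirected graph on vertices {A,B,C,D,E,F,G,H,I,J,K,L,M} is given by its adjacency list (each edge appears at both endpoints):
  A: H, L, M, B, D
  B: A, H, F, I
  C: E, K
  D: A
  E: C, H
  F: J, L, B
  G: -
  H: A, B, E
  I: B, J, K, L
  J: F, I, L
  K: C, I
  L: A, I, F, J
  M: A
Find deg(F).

Neighbors of F: B, J, L.

3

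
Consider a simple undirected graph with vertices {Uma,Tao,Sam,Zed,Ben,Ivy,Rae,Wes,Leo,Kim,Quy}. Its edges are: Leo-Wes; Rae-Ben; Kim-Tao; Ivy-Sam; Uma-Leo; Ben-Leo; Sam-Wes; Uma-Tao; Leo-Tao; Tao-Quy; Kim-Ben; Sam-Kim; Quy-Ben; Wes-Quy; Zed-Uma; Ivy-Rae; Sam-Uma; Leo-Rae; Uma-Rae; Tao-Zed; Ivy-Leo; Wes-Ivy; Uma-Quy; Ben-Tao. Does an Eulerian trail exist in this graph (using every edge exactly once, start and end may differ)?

Degrees: Uma:6, Tao:6, Sam:4, Zed:2, Ben:5, Ivy:4, Rae:4, Wes:4, Leo:6, Kim:3, Quy:4
Odd-degree vertices: Ben, Kim (2 total).
With 2 odd-degree vertices and all edges in one connected piece, an Eulerian trail exists (from Ben to Kim).

Yes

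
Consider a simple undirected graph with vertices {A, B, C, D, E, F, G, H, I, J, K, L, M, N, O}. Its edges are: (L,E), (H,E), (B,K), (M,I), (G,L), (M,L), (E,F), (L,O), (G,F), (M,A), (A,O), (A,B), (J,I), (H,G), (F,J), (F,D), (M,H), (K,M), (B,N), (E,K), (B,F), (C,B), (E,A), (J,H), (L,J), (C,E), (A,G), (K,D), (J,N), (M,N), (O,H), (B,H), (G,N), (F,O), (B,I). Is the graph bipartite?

Yes

Partition the vertices as {B, D, E, G, J, M, O} vs {A, C, F, H, I, K, L, N}. Each listed edge has one endpoint in each part, so the graph is bipartite.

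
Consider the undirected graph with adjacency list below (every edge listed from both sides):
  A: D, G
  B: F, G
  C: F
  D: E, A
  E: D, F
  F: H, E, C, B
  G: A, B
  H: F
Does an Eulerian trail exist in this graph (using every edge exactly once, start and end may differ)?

Degrees: A:2, B:2, C:1, D:2, E:2, F:4, G:2, H:1
Odd-degree vertices: C, H (2 total).
With 2 odd-degree vertices and all edges in one connected piece, an Eulerian trail exists (from C to H).

Yes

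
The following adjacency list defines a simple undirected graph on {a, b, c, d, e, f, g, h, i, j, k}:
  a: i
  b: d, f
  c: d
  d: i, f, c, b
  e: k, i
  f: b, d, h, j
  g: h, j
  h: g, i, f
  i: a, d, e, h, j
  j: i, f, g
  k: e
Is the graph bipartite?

No

The cycle d-b-f-d has length 3, which is odd, so the graph is not bipartite.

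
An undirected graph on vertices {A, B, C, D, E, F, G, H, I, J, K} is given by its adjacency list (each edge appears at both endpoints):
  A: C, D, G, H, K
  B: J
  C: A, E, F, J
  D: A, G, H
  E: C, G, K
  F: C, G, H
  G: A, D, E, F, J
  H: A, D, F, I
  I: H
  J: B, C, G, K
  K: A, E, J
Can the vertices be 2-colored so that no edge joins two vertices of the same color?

No

A-D-H-A is an odd cycle (length 3), and a bipartite graph can contain only even cycles.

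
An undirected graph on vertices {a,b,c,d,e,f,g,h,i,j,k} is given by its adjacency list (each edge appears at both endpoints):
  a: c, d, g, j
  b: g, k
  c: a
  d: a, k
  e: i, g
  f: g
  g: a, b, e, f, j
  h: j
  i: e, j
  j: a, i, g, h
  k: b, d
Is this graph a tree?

No

The graph has 11 vertices and 13 edges.
Connected but with 13 > 10 edges, so it has a cycle and is not a tree.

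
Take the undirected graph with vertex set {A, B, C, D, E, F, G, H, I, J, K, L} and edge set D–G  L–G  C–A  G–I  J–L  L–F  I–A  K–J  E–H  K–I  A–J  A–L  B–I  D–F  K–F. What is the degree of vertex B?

1

Neighbors of B: I.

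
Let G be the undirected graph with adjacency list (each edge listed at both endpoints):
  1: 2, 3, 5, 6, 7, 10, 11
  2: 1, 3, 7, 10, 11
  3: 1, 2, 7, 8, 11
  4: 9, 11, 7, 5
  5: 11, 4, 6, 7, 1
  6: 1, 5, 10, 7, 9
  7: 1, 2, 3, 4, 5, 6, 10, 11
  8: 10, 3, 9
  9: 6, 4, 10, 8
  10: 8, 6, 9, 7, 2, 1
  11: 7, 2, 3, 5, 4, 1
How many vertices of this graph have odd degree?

6

Degrees: 1:7, 2:5, 3:5, 4:4, 5:5, 6:5, 7:8, 8:3, 9:4, 10:6, 11:6
Odd-degree vertices: 1, 2, 3, 5, 6, 8.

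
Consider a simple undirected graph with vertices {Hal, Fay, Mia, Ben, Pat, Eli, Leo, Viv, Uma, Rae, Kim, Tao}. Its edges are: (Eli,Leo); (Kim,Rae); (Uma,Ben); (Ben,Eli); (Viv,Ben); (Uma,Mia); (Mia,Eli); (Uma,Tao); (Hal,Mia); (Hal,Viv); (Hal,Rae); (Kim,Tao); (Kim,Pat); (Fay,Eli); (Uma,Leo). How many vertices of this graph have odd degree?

6

Degrees: Hal:3, Fay:1, Mia:3, Ben:3, Pat:1, Eli:4, Leo:2, Viv:2, Uma:4, Rae:2, Kim:3, Tao:2
Odd-degree vertices: Hal, Fay, Mia, Ben, Pat, Kim.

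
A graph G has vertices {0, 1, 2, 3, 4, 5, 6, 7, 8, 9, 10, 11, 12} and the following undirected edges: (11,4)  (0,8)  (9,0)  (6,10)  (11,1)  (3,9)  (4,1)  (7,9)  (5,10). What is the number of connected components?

Component: {2}
Component: {12}
Component: {1, 4, 11}
Component: {5, 6, 10}
Component: {0, 3, 7, 8, 9}

5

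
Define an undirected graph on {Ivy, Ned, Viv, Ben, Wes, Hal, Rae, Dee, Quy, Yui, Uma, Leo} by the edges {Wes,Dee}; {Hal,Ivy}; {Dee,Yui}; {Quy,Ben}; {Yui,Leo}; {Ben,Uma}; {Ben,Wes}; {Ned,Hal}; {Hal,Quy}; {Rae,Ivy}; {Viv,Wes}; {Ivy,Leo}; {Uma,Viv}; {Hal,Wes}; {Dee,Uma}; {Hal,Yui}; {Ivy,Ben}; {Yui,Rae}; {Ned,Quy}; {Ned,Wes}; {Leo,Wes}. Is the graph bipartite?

No

The cycle Hal-Ned-Wes-Hal has length 3, which is odd, so the graph is not bipartite.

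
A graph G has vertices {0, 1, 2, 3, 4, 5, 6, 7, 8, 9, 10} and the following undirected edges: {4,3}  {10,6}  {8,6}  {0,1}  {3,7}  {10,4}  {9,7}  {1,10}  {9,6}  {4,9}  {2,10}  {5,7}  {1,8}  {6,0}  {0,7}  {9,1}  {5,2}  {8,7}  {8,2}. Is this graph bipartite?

Partition the vertices as {1, 2, 4, 6, 7} vs {0, 3, 5, 8, 9, 10}. Each listed edge has one endpoint in each part, so the graph is bipartite.

Yes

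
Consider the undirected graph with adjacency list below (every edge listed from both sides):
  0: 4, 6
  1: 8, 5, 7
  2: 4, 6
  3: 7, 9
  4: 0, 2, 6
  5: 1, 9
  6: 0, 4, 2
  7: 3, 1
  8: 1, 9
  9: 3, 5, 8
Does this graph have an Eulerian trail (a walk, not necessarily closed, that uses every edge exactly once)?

Degrees: 0:2, 1:3, 2:2, 3:2, 4:3, 5:2, 6:3, 7:2, 8:2, 9:3
Odd-degree vertices: 1, 4, 6, 9 (4 total).
With 4 odd-degree vertices (more than two), no single trail can use every edge.

No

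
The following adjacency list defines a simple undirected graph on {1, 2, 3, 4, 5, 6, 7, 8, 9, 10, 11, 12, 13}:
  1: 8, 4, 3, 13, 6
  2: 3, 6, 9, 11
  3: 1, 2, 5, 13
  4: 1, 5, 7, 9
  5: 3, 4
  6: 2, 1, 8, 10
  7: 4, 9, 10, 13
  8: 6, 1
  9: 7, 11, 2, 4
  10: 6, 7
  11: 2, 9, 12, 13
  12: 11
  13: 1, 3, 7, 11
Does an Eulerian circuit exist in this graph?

Degrees: 1:5, 2:4, 3:4, 4:4, 5:2, 6:4, 7:4, 8:2, 9:4, 10:2, 11:4, 12:1, 13:4
1, 12 have odd degree; an Eulerian circuit needs every degree to be even, so none exists.

No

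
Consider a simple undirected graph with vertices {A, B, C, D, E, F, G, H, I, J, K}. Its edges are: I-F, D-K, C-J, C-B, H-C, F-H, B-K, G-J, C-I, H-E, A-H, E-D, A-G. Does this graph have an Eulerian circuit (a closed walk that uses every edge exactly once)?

Degrees: A:2, B:2, C:4, D:2, E:2, F:2, G:2, H:4, I:2, J:2, K:2
All degrees are even and the non-isolated vertices are connected — an Eulerian circuit exists.

Yes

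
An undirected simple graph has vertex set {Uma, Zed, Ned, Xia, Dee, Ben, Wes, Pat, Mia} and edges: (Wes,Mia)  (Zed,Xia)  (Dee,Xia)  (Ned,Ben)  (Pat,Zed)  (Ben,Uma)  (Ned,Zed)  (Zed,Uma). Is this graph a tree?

No

|V| = 9, |E| = 8.
It is not connected, so it is not a tree.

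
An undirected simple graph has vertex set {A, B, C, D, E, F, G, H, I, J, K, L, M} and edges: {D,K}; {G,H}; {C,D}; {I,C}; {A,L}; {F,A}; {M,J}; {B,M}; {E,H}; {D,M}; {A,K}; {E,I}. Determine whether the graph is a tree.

The graph has 13 vertices and 12 edges.
It is connected with exactly 12 edges, hence acyclic — it is a tree.

Yes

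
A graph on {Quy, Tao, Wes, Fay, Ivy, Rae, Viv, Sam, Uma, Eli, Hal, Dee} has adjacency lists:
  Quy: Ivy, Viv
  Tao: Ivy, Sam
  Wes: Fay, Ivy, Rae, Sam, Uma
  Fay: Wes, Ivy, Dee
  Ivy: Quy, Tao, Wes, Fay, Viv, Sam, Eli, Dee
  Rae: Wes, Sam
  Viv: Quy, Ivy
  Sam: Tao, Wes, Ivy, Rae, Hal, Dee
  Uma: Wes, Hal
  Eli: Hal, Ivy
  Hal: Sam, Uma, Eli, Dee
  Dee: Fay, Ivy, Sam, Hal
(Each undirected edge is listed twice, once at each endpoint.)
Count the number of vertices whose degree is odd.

Degrees: Quy:2, Tao:2, Wes:5, Fay:3, Ivy:8, Rae:2, Viv:2, Sam:6, Uma:2, Eli:2, Hal:4, Dee:4
Odd-degree vertices: Wes, Fay.

2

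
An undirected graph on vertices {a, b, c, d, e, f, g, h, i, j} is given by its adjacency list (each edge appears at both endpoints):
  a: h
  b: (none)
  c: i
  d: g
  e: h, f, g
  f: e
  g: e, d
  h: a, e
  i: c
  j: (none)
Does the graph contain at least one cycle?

No

The graph has 10 vertices, 6 edges, and 4 connected components.
Since 6 = 10 - 4, the graph is a forest and contains no cycle.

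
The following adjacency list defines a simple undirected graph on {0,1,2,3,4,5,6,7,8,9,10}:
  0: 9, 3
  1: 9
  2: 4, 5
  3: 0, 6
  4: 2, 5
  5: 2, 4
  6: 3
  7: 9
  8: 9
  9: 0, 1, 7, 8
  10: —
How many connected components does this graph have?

3

Component: {10}
Component: {2, 4, 5}
Component: {0, 1, 3, 6, 7, 8, 9}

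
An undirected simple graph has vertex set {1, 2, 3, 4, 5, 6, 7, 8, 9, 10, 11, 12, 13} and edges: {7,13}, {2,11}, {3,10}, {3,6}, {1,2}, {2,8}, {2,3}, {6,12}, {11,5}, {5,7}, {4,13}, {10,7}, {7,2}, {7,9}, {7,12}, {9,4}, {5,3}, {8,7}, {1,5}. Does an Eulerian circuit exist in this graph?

Degrees: 1:2, 2:5, 3:4, 4:2, 5:4, 6:2, 7:7, 8:2, 9:2, 10:2, 11:2, 12:2, 13:2
2, 7 have odd degree; an Eulerian circuit needs every degree to be even, so none exists.

No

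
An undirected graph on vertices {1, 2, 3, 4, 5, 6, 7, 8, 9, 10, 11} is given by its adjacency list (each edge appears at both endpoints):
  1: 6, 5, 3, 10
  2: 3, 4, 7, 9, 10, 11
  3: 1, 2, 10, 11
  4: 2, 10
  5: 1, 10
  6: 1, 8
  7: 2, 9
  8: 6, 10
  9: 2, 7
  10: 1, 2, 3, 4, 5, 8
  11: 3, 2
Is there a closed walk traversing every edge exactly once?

Yes

Degrees: 1:4, 2:6, 3:4, 4:2, 5:2, 6:2, 7:2, 8:2, 9:2, 10:6, 11:2
All degrees are even and the non-isolated vertices are connected — an Eulerian circuit exists.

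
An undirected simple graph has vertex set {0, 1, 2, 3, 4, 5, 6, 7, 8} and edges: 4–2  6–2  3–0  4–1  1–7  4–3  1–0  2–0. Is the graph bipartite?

Yes

Partition the vertices as {1, 2, 3, 5, 8} vs {0, 4, 6, 7}. Each listed edge has one endpoint in each part, so the graph is bipartite.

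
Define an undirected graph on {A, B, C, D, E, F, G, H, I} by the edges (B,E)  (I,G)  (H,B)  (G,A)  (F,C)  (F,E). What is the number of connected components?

3

Component: {D}
Component: {A, G, I}
Component: {B, C, E, F, H}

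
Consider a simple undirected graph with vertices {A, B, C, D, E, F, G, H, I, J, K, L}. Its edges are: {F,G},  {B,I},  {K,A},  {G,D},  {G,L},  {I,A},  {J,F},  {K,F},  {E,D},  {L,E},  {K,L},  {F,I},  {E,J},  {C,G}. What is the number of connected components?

2

Component: {H}
Component: {A, B, C, D, E, F, G, I, J, K, L}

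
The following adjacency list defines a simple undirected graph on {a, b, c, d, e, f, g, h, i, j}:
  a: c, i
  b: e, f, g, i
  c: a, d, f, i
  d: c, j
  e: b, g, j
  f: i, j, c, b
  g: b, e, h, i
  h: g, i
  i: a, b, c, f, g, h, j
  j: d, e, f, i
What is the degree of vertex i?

Neighbors of i: a, b, c, f, g, h, j.

7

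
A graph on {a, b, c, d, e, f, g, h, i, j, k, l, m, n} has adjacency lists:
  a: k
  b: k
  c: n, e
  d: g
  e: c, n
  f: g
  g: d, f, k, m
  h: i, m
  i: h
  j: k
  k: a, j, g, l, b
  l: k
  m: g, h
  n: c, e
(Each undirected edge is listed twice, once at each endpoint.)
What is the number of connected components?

Component: {c, e, n}
Component: {a, b, d, f, g, h, i, j, k, l, m}

2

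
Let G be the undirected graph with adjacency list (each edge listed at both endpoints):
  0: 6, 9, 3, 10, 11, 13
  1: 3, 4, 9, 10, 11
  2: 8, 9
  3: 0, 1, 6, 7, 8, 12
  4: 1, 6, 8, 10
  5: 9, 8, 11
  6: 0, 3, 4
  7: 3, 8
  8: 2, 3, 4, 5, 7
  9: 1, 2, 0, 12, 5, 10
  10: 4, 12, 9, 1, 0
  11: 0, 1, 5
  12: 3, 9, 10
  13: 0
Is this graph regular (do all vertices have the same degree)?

Degrees: 0:6, 1:5, 2:2, 3:6, 4:4, 5:3, 6:3, 7:2, 8:5, 9:6, 10:5, 11:3, 12:3, 13:1
Vertex 13 has degree 1 while 0 has degree 6, so the graph is not regular.

No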